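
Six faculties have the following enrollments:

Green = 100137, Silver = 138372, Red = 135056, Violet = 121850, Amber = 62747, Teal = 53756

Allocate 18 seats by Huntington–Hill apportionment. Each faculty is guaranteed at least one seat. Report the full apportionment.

Green=3; Silver=4; Red=4; Violet=3; Amber=2; Teal=2

With divisor 36593: modified quotas Green 2.737, Silver 3.781, Red 3.691, Violet 3.330, Amber 1.715, Teal 1.469.
Geometric-mean thresholds: Green √(2·3)=2.449, Silver √(3·4)=3.464, Red √(3·4)=3.464, Violet √(3·4)=3.464, Amber √(1·2)=1.414, Teal √(1·2)=1.414.
Each quota rounded against its threshold gives Green 3, Silver 4, Red 4, Violet 3, Amber 2, Teal 2 (total 18).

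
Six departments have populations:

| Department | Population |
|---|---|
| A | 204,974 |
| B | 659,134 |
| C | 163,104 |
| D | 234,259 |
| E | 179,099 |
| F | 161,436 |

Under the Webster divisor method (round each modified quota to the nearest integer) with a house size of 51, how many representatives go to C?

5

Standard divisor 1602006/51 ≈ 31411.882; standard quotas: A 6.525, B 20.984, C 5.192, D 7.458, E 5.702, F 5.139.
Rounding to the nearest integer gives A 7, B 21, C 5, D 7, E 6, F 5 — total 51, matching the house size, so no adjustment is needed.
C receives 5.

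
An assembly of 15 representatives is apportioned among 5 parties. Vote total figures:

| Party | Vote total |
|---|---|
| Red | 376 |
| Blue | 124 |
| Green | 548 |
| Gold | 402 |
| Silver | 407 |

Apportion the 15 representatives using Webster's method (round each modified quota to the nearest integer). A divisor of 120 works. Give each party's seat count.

Red 3, Blue 1, Green 5, Gold 3, Silver 3

With modified divisor 120: modified quotas Red 3.133, Blue 1.033, Green 4.567, Gold 3.350, Silver 3.392.
Rounding to the nearest integer: Red 3, Blue 1, Green 5, Gold 3, Silver 3 (total 15).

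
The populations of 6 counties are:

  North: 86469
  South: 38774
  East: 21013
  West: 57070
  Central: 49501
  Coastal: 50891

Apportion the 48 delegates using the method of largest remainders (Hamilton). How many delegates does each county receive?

North 14; South 6; East 3; West 9; Central 8; Coastal 8

The standard divisor is 303718/48 ≈ 6327.458.
Standard quotas: North 13.6657, South 6.1279, East 3.3209, West 9.0194, Central 7.8232, Coastal 8.0429.
Lower quotas: North 13, South 6, East 3, West 9, Central 7, Coastal 8 (sum 46, leaving 2 seats).
Remainders in descending order: Central 0.8232, North 0.6657, East 0.3209, South 0.1279, Coastal 0.0429, West 0.0194.
Largest remainders: Central, North receive the extra seats.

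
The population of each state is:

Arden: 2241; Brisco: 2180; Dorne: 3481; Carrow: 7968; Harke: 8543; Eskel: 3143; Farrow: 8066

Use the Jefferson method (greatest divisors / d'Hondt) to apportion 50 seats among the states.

Standard divisor 35622/50 ≈ 712.44; standard quotas: Arden 3.146, Brisco 3.060, Dorne 4.886, Carrow 11.184, Harke 11.991, Eskel 4.412, Farrow 11.322.
Rounding down gives 3, 3, 4, 11, 11, 4, 11 = 47 seats, so the divisor must be adjusted.
With modified divisor 670: modified quotas Arden 3.345, Brisco 3.254, Dorne 5.196, Carrow 11.893, Harke 12.751, Eskel 4.691, Farrow 12.039.
Rounding down: Arden 3, Brisco 3, Dorne 5, Carrow 11, Harke 12, Eskel 4, Farrow 12 (total 50).

Arden 3, Brisco 3, Dorne 5, Carrow 11, Harke 12, Eskel 4, Farrow 12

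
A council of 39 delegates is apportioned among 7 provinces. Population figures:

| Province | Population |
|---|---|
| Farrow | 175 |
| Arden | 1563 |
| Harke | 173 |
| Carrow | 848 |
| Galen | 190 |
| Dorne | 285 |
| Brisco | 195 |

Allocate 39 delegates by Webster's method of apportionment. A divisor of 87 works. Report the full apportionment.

Farrow 2, Arden 18, Harke 2, Carrow 10, Galen 2, Dorne 3, Brisco 2

With modified divisor 87: modified quotas Farrow 2.011, Arden 17.966, Harke 1.989, Carrow 9.747, Galen 2.184, Dorne 3.276, Brisco 2.241.
Rounding to the nearest integer: Farrow 2, Arden 18, Harke 2, Carrow 10, Galen 2, Dorne 3, Brisco 2 (total 39).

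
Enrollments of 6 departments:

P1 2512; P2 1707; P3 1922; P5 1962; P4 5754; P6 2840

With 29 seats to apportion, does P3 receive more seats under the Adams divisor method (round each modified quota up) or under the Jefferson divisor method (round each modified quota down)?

Adams: P1 4, P2 3, P3 4, P5 4, P4 9, P6 5.
Jefferson: P1 4, P2 3, P3 3, P5 3, P4 11, P6 5.
P3 gets 4 under Adams and 3 under Jefferson.

Adams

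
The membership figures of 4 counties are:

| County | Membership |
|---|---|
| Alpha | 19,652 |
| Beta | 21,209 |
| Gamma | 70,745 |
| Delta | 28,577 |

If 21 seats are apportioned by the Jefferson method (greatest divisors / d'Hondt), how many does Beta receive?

Standard divisor 140183/21 ≈ 6675.381; standard quotas: Alpha 2.944, Beta 3.177, Gamma 10.598, Delta 4.281.
Rounding down gives 2, 3, 10, 4 = 19 seats, so the divisor must be adjusted.
With modified divisor 6200: modified quotas Alpha 3.170, Beta 3.421, Gamma 11.410, Delta 4.609.
Rounding down: Alpha 3, Beta 3, Gamma 11, Delta 4 (total 21).
Beta receives 3.

3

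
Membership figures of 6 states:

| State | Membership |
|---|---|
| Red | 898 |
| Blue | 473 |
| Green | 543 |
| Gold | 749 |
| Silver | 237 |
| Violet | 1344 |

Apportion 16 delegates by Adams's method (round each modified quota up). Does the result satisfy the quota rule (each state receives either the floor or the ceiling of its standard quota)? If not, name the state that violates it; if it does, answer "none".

Standard quotas: Red 3.385, Blue 1.783, Green 2.047, Gold 2.824, Silver 0.893, Violet 5.067.
Adams allocation: Red 3, Blue 2, Green 2, Gold 3, Silver 1, Violet 5.
Every allocation lies between the lower and upper quota.

none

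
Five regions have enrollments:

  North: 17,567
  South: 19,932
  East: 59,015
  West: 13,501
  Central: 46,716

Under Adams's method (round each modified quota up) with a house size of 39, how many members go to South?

Standard divisor 156731/39 ≈ 4018.744; standard quotas: North 4.371, South 4.960, East 14.685, West 3.360, Central 11.625.
Rounding up gives 5, 5, 15, 4, 12 = 41 seats, so the divisor must be adjusted.
With modified divisor 4300: modified quotas North 4.085, South 4.635, East 13.724, West 3.140, Central 10.864.
Rounding up: North 5, South 5, East 14, West 4, Central 11 (total 39).
South receives 5.

5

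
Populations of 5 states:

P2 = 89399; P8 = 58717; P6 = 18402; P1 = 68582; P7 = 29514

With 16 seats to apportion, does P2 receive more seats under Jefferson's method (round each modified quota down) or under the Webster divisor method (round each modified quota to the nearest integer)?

Jefferson: P2 6, P8 3, P6 1, P1 4, P7 2.
Webster: P2 5, P8 4, P6 1, P1 4, P7 2.
P2 gets 6 under Jefferson and 5 under Webster.

Jefferson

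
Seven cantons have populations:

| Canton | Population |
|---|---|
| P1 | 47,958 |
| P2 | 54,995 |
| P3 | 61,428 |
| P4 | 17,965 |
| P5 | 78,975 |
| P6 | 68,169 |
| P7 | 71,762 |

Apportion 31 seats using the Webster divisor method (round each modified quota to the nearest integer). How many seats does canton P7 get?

6

Standard divisor 401252/31 ≈ 12943.613; standard quotas: P1 3.705, P2 4.249, P3 4.746, P4 1.388, P5 6.101, P6 5.267, P7 5.544.
Rounding to the nearest integer gives P1 4, P2 4, P3 5, P4 1, P5 6, P6 5, P7 6 — total 31, matching the house size, so no adjustment is needed.
P7 receives 6.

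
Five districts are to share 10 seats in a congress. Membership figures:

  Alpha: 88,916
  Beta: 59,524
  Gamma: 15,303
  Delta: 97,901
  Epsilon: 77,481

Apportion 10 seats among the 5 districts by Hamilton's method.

Alpha 3, Beta 2, Gamma 0, Delta 3, Epsilon 2

The standard divisor is 339125/10 ≈ 33912.5.
Standard quotas: Alpha 2.6219, Beta 1.7552, Gamma 0.4512, Delta 2.8869, Epsilon 2.2847.
Lower quotas: Alpha 2, Beta 1, Gamma 0, Delta 2, Epsilon 2 (sum 7, leaving 3 seats).
Remainders in descending order: Delta 0.8869, Beta 0.7552, Alpha 0.6219, Gamma 0.4512, Epsilon 0.2847.
Largest remainders: Delta, Beta, Alpha receive the extra seats.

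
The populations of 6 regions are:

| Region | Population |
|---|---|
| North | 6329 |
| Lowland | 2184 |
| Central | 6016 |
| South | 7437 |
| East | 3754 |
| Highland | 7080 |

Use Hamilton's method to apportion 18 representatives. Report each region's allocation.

North: 4, Lowland: 1, Central: 3, South: 4, East: 2, Highland: 4

Standard divisor: 32800 ÷ 18 ≈ 1822.222.
Standard quotas: North 3.4732, Lowland 1.1985, Central 3.3015, South 4.0813, East 2.0601, Highland 3.8854.
Lower quotas: North 3, Lowland 1, Central 3, South 4, East 2, Highland 3 (sum 16, leaving 2 seats).
Remainders in descending order: Highland 0.8854, North 0.4732, Central 0.3015, Lowland 0.1985, South 0.0813, East 0.0601.
Largest remainders: Highland, North receive the extra seats.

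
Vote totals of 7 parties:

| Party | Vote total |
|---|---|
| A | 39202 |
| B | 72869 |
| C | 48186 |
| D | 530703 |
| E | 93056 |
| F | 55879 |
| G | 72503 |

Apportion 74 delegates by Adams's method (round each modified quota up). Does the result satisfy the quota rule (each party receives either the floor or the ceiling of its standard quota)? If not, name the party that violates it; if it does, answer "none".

D

Standard quotas: A 3.179, B 5.910, C 3.908, D 43.043, E 7.547, F 4.532, G 5.880.
Adams allocation: A 4, B 6, C 4, D 41, E 8, F 5, G 6.
D has quota 43.043 (lower 43, upper 44) but receives 41 — outside the quota interval.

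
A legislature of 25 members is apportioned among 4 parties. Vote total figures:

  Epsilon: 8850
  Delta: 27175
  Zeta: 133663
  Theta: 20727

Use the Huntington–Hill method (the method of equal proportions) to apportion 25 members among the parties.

With divisor 7743: modified quotas Epsilon 1.143, Delta 3.510, Zeta 17.262, Theta 2.677.
Geometric-mean thresholds: Epsilon √(1·2)=1.414, Delta √(3·4)=3.464, Zeta √(17·18)=17.493, Theta √(2·3)=2.449.
Each quota rounded against its threshold gives Epsilon 1, Delta 4, Zeta 17, Theta 3 (total 25).

Epsilon 1, Delta 4, Zeta 17, Theta 3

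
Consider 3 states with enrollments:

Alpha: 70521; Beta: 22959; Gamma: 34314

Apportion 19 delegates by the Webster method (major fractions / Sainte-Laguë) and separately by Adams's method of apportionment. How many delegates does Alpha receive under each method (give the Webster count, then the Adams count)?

Webster: Alpha 11, Beta 3, Gamma 5.
Adams: Alpha 10, Beta 4, Gamma 5.
Alpha gets 11 under Webster and 10 under Adams.

11 and 10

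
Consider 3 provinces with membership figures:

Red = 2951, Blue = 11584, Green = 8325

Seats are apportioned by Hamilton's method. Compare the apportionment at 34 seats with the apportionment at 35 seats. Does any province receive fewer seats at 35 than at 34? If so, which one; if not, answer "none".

Red

At 34 seats: Red 5, Blue 17, Green 12.
At 35 seats: Red 4, Blue 18, Green 13.
Red drops from 5 to 4.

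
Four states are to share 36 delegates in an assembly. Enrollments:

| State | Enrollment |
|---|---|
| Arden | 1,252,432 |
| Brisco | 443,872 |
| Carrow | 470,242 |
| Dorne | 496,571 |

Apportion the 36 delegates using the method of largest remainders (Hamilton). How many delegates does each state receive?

Arden 17, Brisco 6, Carrow 6, Dorne 7

The standard divisor is 2663117/36 ≈ 73975.472.
Standard quotas: Arden 16.9304, Brisco 6.0003, Carrow 6.3567, Dorne 6.7126.
Lower quotas: Arden 16, Brisco 6, Carrow 6, Dorne 6 (sum 34, leaving 2 seats).
Remainders in descending order: Arden 0.9304, Dorne 0.7126, Carrow 0.3567, Brisco 0.0003.
Largest remainders: Arden, Dorne receive the extra seats.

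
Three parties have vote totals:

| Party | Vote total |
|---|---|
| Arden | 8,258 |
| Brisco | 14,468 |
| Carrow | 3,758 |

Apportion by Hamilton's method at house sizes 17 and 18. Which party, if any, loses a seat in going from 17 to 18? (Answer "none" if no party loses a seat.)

At 17 seats: Arden 5, Brisco 9, Carrow 3.
At 18 seats: Arden 6, Brisco 10, Carrow 2.
Carrow drops from 3 to 2.

Carrow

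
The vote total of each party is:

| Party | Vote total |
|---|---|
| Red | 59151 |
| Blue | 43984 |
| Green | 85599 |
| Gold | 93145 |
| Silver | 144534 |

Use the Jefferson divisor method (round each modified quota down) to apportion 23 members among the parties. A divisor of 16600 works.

With modified divisor 16600: modified quotas Red 3.563, Blue 2.650, Green 5.157, Gold 5.611, Silver 8.707.
Rounding down: Red 3, Blue 2, Green 5, Gold 5, Silver 8 (total 23).

Red=3, Blue=2, Green=5, Gold=5, Silver=8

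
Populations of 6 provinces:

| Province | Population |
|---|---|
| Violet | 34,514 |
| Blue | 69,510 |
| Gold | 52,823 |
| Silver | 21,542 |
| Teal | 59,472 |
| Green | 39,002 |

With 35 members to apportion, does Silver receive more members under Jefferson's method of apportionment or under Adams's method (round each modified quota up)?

Adams

Jefferson: Violet 4, Blue 9, Gold 7, Silver 2, Teal 8, Green 5.
Adams: Violet 4, Blue 9, Gold 7, Silver 3, Teal 7, Green 5.
Silver gets 2 under Jefferson and 3 under Adams.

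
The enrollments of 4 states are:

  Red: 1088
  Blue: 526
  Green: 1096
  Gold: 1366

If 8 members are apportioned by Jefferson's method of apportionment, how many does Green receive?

Standard divisor 4076/8 ≈ 509.5; standard quotas: Red 2.135, Blue 1.032, Green 2.151, Gold 2.681.
Rounding down gives 2, 1, 2, 2 = 7 seats, so the divisor must be adjusted.
With modified divisor 400: modified quotas Red 2.720, Blue 1.315, Green 2.740, Gold 3.415.
Rounding down: Red 2, Blue 1, Green 2, Gold 3 (total 8).
Green receives 2.

2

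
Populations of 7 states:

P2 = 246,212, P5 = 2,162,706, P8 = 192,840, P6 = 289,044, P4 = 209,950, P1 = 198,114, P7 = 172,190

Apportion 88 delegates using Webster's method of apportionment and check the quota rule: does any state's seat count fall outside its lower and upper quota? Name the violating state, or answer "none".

Standard quotas: P2 6.242, P5 54.830, P8 4.889, P6 7.328, P4 5.323, P1 5.023, P7 4.365.
Webster allocation: P2 6, P5 56, P8 5, P6 7, P4 5, P1 5, P7 4.
P5 has quota 54.830 (lower 54, upper 55) but receives 56 — outside the quota interval.

P5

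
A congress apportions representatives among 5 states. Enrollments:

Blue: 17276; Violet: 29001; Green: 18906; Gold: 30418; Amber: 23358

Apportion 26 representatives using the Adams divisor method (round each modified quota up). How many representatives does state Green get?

4

Standard divisor 118959/26 ≈ 4575.346; standard quotas: Blue 3.776, Violet 6.339, Green 4.132, Gold 6.648, Amber 5.105.
Rounding up gives 4, 7, 5, 7, 6 = 29 seats, so the divisor must be adjusted.
With modified divisor 5000: modified quotas Blue 3.455, Violet 5.800, Green 3.781, Gold 6.084, Amber 4.672.
Rounding up: Blue 4, Violet 6, Green 4, Gold 7, Amber 5 (total 26).
Green receives 4.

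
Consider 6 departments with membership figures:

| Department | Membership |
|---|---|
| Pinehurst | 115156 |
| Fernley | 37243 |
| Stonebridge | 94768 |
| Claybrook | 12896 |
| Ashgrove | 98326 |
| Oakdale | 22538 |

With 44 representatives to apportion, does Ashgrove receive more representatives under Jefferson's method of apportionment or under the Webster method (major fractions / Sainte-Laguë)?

Jefferson

Jefferson: Pinehurst 14, Fernley 4, Stonebridge 11, Claybrook 1, Ashgrove 12, Oakdale 2.
Webster: Pinehurst 13, Fernley 4, Stonebridge 11, Claybrook 2, Ashgrove 11, Oakdale 3.
Ashgrove gets 12 under Jefferson and 11 under Webster.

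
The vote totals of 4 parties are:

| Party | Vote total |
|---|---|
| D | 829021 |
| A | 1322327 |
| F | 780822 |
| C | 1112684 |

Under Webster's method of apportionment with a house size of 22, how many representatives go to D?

5

Standard divisor 4044854/22 ≈ 183857; standard quotas: D 4.509, A 7.192, F 4.247, C 6.052.
Rounding to the nearest integer gives D 5, A 7, F 4, C 6 — total 22, matching the house size, so no adjustment is needed.
D receives 5.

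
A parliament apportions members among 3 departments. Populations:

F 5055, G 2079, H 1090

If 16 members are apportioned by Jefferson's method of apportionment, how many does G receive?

4

Standard divisor 8224/16 ≈ 514; standard quotas: F 9.835, G 4.045, H 2.121.
Rounding down gives 9, 4, 2 = 15 seats, so the divisor must be adjusted.
With modified divisor 500: modified quotas F 10.110, G 4.158, H 2.180.
Rounding down: F 10, G 4, H 2 (total 16).
G receives 4.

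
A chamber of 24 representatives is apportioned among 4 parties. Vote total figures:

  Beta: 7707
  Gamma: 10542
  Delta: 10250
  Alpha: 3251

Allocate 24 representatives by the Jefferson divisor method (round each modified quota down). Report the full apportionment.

Standard divisor 31750/24 ≈ 1322.917; standard quotas: Beta 5.826, Gamma 7.969, Delta 7.748, Alpha 2.457.
Rounding down gives 5, 7, 7, 2 = 21 seats, so the divisor must be adjusted.
With modified divisor 1200: modified quotas Beta 6.423, Gamma 8.785, Delta 8.542, Alpha 2.709.
Rounding down: Beta 6, Gamma 8, Delta 8, Alpha 2 (total 24).

Beta 6, Gamma 8, Delta 8, Alpha 2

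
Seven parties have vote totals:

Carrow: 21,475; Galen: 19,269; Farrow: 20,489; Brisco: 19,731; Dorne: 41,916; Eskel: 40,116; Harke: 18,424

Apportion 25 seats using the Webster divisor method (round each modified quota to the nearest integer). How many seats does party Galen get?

Standard divisor 181420/25 ≈ 7256.8; standard quotas: Carrow 2.959, Galen 2.655, Farrow 2.823, Brisco 2.719, Dorne 5.776, Eskel 5.528, Harke 2.539.
Rounding to the nearest integer gives 3, 3, 3, 3, 6, 6, 3 = 27 seats, so the divisor must be adjusted.
With modified divisor 7500: modified quotas Carrow 2.863, Galen 2.569, Farrow 2.732, Brisco 2.631, Dorne 5.589, Eskel 5.349, Harke 2.457.
Rounding to the nearest integer: Carrow 3, Galen 3, Farrow 3, Brisco 3, Dorne 6, Eskel 5, Harke 2 (total 25).
Galen receives 3.

3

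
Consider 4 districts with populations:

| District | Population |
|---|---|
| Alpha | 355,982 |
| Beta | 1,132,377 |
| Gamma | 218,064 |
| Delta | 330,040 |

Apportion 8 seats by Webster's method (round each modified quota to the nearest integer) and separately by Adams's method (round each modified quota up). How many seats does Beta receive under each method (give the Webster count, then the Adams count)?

Webster: Alpha 1, Beta 5, Gamma 1, Delta 1.
Adams: Alpha 2, Beta 4, Gamma 1, Delta 1.
Beta gets 5 under Webster and 4 under Adams.

5 and 4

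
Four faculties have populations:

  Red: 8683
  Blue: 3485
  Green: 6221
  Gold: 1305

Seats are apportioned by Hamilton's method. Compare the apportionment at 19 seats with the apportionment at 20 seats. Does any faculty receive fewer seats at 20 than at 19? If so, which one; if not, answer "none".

none

At 19 seats: Red 9, Blue 3, Green 6, Gold 1.
At 20 seats: Red 9, Blue 4, Green 6, Gold 1.
No faculty's allocation decreased.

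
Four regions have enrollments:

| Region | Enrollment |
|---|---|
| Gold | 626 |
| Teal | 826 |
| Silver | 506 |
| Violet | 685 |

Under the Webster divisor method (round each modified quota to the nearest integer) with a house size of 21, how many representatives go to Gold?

Standard divisor 2643/21 ≈ 125.857; standard quotas: Gold 4.974, Teal 6.563, Silver 4.020, Violet 5.443.
Rounding to the nearest integer gives Gold 5, Teal 7, Silver 4, Violet 5 — total 21, matching the house size, so no adjustment is needed.
Gold receives 5.

5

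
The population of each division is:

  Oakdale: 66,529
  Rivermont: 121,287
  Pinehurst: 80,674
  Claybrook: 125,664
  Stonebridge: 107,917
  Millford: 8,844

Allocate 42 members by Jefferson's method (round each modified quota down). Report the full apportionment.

Standard divisor 510915/42 ≈ 12164.643; standard quotas: Oakdale 5.469, Rivermont 9.970, Pinehurst 6.632, Claybrook 10.330, Stonebridge 8.871, Millford 0.727.
Rounding down gives 5, 9, 6, 10, 8, 0 = 38 seats, so the divisor must be adjusted.
With modified divisor 11300: modified quotas Oakdale 5.888, Rivermont 10.733, Pinehurst 7.139, Claybrook 11.121, Stonebridge 9.550, Millford 0.783.
Rounding down: Oakdale 5, Rivermont 10, Pinehurst 7, Claybrook 11, Stonebridge 9, Millford 0 (total 42).

Oakdale=5, Rivermont=10, Pinehurst=7, Claybrook=11, Stonebridge=9, Millford=0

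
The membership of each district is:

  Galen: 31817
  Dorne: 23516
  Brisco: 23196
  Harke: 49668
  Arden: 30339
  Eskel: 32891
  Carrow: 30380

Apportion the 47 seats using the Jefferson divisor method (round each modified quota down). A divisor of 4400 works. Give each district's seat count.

With modified divisor 4400: modified quotas Galen 7.231, Dorne 5.345, Brisco 5.272, Harke 11.288, Arden 6.895, Eskel 7.475, Carrow 6.905.
Rounding down: Galen 7, Dorne 5, Brisco 5, Harke 11, Arden 6, Eskel 7, Carrow 6 (total 47).

Galen: 7, Dorne: 5, Brisco: 5, Harke: 11, Arden: 6, Eskel: 7, Carrow: 6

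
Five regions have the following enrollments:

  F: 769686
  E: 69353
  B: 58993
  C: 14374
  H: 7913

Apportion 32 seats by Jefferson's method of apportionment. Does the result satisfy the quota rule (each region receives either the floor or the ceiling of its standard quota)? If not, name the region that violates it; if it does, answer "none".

F

Standard quotas: F 26.762, E 2.411, B 2.051, C 0.500, H 0.275.
Jefferson allocation: F 28, E 2, B 2, C 0, H 0.
F has quota 26.762 (lower 26, upper 27) but receives 28 — outside the quota interval.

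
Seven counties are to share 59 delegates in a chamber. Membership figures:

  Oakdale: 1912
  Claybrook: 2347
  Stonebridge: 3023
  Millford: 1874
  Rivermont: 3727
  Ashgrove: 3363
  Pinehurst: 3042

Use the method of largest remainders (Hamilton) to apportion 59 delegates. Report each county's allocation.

Oakdale=6, Claybrook=7, Stonebridge=9, Millford=6, Rivermont=12, Ashgrove=10, Pinehurst=9

Standard divisor: 19288 ÷ 59 ≈ 326.915.
Standard quotas: Oakdale 5.849, Claybrook 7.179, Stonebridge 9.247, Millford 5.732, Rivermont 11.401, Ashgrove 10.287, Pinehurst 9.305.
Lower quotas: Oakdale 5, Claybrook 7, Stonebridge 9, Millford 5, Rivermont 11, Ashgrove 10, Pinehurst 9 (sum 56, leaving 3 seats).
Remainders in descending order: Oakdale 0.849, Millford 0.732, Rivermont 0.401, Pinehurst 0.305, Ashgrove 0.287, Stonebridge 0.247, Claybrook 0.179.
The surplus seats go to Oakdale, Millford, Rivermont.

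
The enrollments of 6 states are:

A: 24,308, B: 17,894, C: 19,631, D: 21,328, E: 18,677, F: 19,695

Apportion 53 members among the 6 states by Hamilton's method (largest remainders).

A: 11, B: 8, C: 8, D: 9, E: 8, F: 9

Standard divisor: 121533 ÷ 53 ≈ 2293.075.
Standard quotas: A 10.6006, B 7.8035, C 8.5610, D 9.3010, E 8.1450, F 8.5889.
Lower quotas: A 10, B 7, C 8, D 9, E 8, F 8 (sum 50, leaving 3 seats).
Remainders in descending order: B 0.8035, A 0.6006, F 0.5889, C 0.5610, D 0.3010, E 0.1450.
The surplus seats go to B, A, F.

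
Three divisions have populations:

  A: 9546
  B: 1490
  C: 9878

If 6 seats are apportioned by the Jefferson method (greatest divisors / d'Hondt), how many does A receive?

Standard divisor 20914/6 ≈ 3485.667; standard quotas: A 2.739, B 0.427, C 2.834.
Rounding down gives 2, 0, 2 = 4 seats, so the divisor must be adjusted.
With modified divisor 2800: modified quotas A 3.409, B 0.532, C 3.528.
Rounding down: A 3, B 0, C 3 (total 6).
A receives 3.

3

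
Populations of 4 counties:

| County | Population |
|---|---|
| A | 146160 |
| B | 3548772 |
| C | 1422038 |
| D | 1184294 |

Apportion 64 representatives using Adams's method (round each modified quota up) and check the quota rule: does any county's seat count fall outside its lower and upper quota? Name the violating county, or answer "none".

B

Standard quotas: A 1.485, B 36.044, C 14.443, D 12.029.
Adams allocation: A 2, B 35, C 15, D 12.
B has quota 36.044 (lower 36, upper 37) but receives 35 — outside the quota interval.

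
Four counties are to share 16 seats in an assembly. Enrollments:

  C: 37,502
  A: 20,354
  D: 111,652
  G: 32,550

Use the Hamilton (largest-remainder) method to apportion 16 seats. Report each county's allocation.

C 3; A 2; D 9; G 2

Total 202058; standard divisor 202058/16 ≈ 12628.625.
Standard quotas: C 2.9696, A 1.6117, D 8.8412, G 2.5775.
Lower quotas: C 2, A 1, D 8, G 2 (sum 13, leaving 3 seats).
Remainders in descending order: C 0.9696, D 0.8412, A 0.6117, G 0.5775.
The surplus seats go to C, D, A.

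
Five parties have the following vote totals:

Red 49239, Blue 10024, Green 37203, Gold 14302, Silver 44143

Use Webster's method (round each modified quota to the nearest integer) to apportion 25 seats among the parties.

Standard divisor 154911/25 ≈ 6196.44; standard quotas: Red 7.946, Blue 1.618, Green 6.004, Gold 2.308, Silver 7.124.
Rounding to the nearest integer gives Red 8, Blue 2, Green 6, Gold 2, Silver 7 — total 25, matching the house size, so no adjustment is needed.

Red: 8; Blue: 2; Green: 6; Gold: 2; Silver: 7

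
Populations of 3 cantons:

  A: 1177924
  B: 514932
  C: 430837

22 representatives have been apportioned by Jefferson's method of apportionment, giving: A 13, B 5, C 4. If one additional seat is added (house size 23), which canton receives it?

Priority for the next seat is population ÷ (current seats + 1).
Priorities: A 84137.429, B 85822.000, C 86167.400.
Highest priority: C.

C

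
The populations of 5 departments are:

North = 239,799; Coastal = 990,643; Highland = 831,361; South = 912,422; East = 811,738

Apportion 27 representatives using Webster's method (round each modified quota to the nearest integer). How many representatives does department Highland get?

Standard divisor 3785963/27 ≈ 140220.852; standard quotas: North 1.710, Coastal 7.065, Highland 5.929, South 6.507, East 5.789.
Rounding to the nearest integer gives 2, 7, 6, 7, 6 = 28 seats, so the divisor must be adjusted.
With modified divisor 144000: modified quotas North 1.665, Coastal 6.879, Highland 5.773, South 6.336, East 5.637.
Rounding to the nearest integer: North 2, Coastal 7, Highland 6, South 6, East 6 (total 27).
Highland receives 6.

6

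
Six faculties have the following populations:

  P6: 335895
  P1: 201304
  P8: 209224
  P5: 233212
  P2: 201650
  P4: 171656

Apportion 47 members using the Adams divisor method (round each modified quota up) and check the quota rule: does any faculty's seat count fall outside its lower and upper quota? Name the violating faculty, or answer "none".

none

Standard quotas: P6 11.669, P1 6.993, P8 7.268, P5 8.102, P2 7.005, P4 5.963.
Adams allocation: P6 12, P1 7, P8 7, P5 8, P2 7, P4 6.
Every allocation lies between the lower and upper quota.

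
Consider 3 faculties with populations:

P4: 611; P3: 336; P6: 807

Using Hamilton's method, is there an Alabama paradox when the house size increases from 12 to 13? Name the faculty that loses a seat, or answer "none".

At 12 seats: P4 4, P3 2, P6 6.
At 13 seats: P4 5, P3 2, P6 6.
No faculty's allocation decreased.

none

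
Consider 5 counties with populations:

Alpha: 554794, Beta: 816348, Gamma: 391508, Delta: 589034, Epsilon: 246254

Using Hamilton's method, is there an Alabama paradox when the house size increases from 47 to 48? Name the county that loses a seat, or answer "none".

none

At 47 seats: Alpha 10, Beta 15, Gamma 7, Delta 11, Epsilon 4.
At 48 seats: Alpha 10, Beta 15, Gamma 7, Delta 11, Epsilon 5.
No county's allocation decreased.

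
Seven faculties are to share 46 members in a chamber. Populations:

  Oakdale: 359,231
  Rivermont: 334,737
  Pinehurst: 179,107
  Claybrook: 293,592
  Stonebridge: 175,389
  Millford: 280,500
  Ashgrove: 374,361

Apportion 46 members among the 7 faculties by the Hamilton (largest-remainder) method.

Oakdale 8, Rivermont 8, Pinehurst 4, Claybrook 7, Stonebridge 4, Millford 6, Ashgrove 9

Standard divisor: 1996917 ÷ 46 ≈ 43411.239.
Standard quotas: Oakdale 8.2751, Rivermont 7.7108, Pinehurst 4.1258, Claybrook 6.7630, Stonebridge 4.0402, Millford 6.4615, Ashgrove 8.6236.
Lower quotas: Oakdale 8, Rivermont 7, Pinehurst 4, Claybrook 6, Stonebridge 4, Millford 6, Ashgrove 8 (sum 43, leaving 3 seats).
Remainders in descending order: Claybrook 0.7630, Rivermont 0.7108, Ashgrove 0.6236, Millford 0.4615, Oakdale 0.2751, Pinehurst 0.1258, Stonebridge 0.0402.
The surplus seats go to Claybrook, Rivermont, Ashgrove.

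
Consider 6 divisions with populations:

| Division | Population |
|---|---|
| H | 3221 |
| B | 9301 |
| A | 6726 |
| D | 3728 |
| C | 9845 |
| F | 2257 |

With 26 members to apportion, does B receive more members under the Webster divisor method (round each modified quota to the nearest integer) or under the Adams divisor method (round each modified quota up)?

Webster: H 2, B 7, A 5, D 3, C 7, F 2.
Adams: H 3, B 6, A 5, D 3, C 7, F 2.
B gets 7 under Webster and 6 under Adams.

Webster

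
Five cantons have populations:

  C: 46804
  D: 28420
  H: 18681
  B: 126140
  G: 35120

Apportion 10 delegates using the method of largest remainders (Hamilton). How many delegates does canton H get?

1

The standard divisor is 255165/10 ≈ 25516.5.
Standard quotas: C 1.8343, D 1.1138, H 0.7321, B 4.9435, G 1.3764.
Lower quotas: C 1, D 1, H 0, B 4, G 1 (sum 7, leaving 3 seats).
Remainders in descending order: B 0.9435, C 0.8343, H 0.7321, G 0.3764, D 0.1138.
The surplus seats go to B, C, H.
H receives 1.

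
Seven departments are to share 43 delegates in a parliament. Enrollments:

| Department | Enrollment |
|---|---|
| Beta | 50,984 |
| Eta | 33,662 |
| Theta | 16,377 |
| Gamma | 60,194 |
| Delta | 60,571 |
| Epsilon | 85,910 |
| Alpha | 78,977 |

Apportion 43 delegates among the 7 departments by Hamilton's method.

The standard divisor is 386675/43 ≈ 8992.442.
Standard quotas: Beta 5.6697, Eta 3.7434, Theta 1.8212, Gamma 6.6938, Delta 6.7358, Epsilon 9.5536, Alpha 8.7826.
Lower quotas: Beta 5, Eta 3, Theta 1, Gamma 6, Delta 6, Epsilon 9, Alpha 8 (sum 38, leaving 5 seats).
Remainders in descending order: Theta 0.8212, Alpha 0.7826, Eta 0.7434, Delta 0.7358, Gamma 0.6938, Beta 0.6697, Epsilon 0.5536.
Largest remainders: Theta, Alpha, Eta, Delta, Gamma receive the extra seats.

Beta=5, Eta=4, Theta=2, Gamma=7, Delta=7, Epsilon=9, Alpha=9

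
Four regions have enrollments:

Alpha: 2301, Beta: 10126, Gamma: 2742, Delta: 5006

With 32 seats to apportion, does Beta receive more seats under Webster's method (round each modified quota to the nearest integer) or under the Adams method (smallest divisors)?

Webster: Alpha 4, Beta 16, Gamma 4, Delta 8.
Adams: Alpha 4, Beta 15, Gamma 5, Delta 8.
Beta gets 16 under Webster and 15 under Adams.

Webster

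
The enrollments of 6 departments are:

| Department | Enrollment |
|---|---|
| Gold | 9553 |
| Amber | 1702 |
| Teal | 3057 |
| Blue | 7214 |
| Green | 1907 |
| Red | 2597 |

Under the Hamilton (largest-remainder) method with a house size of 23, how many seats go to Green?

The standard divisor is 26030/23 ≈ 1131.739.
Standard quotas: Gold 8.4410, Amber 1.5039, Teal 2.7012, Blue 6.3743, Green 1.6850, Red 2.2947.
Lower quotas: Gold 8, Amber 1, Teal 2, Blue 6, Green 1, Red 2 (sum 20, leaving 3 seats).
Remainders in descending order: Teal 0.7012, Green 0.6850, Amber 0.5039, Gold 0.4410, Blue 0.3743, Red 0.2947.
The surplus seats go to Teal, Green, Amber.
Green receives 2.

2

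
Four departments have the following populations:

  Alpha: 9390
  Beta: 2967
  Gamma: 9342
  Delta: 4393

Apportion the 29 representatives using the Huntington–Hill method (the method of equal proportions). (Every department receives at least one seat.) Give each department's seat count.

With divisor 893: modified quotas Alpha 10.515, Beta 3.323, Gamma 10.461, Delta 4.919.
Geometric-mean thresholds: Alpha √(10·11)=10.488, Beta √(3·4)=3.464, Gamma √(10·11)=10.488, Delta √(4·5)=4.472.
Each quota rounded against its threshold gives Alpha 11, Beta 3, Gamma 10, Delta 5 (total 29).

Alpha: 11, Beta: 3, Gamma: 10, Delta: 5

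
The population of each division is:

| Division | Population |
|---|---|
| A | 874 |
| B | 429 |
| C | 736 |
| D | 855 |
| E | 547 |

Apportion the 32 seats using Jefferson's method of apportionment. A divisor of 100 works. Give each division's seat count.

With modified divisor 100: modified quotas A 8.740, B 4.290, C 7.360, D 8.550, E 5.470.
Rounding down: A 8, B 4, C 7, D 8, E 5 (total 32).

A 8, B 4, C 7, D 8, E 5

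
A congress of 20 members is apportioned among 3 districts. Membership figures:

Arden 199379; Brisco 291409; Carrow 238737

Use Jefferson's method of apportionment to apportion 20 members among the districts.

Arden 5, Brisco 8, Carrow 7

Standard divisor 729525/20 ≈ 36476.25; standard quotas: Arden 5.466, Brisco 7.989, Carrow 6.545.
Rounding down gives 5, 7, 6 = 18 seats, so the divisor must be adjusted.
With modified divisor 33700: modified quotas Arden 5.916, Brisco 8.647, Carrow 7.084.
Rounding down: Arden 5, Brisco 8, Carrow 7 (total 20).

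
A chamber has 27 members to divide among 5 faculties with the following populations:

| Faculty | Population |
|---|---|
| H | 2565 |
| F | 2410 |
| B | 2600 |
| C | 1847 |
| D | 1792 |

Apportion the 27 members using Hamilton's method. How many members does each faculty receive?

Standard divisor: 11214 ÷ 27 ≈ 415.333.
Standard quotas: H 6.176, F 5.803, B 6.260, C 4.447, D 4.315.
Lower quotas: H 6, F 5, B 6, C 4, D 4 (sum 25, leaving 2 seats).
Remainders in descending order: F 0.803, C 0.447, D 0.315, B 0.260, H 0.176.
The surplus seats go to F, C.

H: 6; F: 6; B: 6; C: 5; D: 4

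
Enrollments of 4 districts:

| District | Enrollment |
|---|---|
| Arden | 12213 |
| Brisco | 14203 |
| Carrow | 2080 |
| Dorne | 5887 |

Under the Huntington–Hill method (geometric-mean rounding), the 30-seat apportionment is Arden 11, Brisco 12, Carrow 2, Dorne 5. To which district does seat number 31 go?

Brisco

Priority for the next seat is population ÷ (√(s·(s+1))).
Priorities: Arden 1063.005, Brisco 1137.150, Carrow 849.156, Dorne 1074.814.
Highest priority: Brisco.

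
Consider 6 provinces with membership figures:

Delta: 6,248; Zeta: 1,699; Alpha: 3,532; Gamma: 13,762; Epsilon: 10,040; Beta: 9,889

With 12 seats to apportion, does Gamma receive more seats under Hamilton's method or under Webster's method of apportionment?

Hamilton: Delta 2, Zeta 0, Alpha 1, Gamma 4, Epsilon 3, Beta 2.
Webster: Delta 2, Zeta 0, Alpha 1, Gamma 3, Epsilon 3, Beta 3.
Gamma gets 4 under Hamilton and 3 under Webster.

Hamilton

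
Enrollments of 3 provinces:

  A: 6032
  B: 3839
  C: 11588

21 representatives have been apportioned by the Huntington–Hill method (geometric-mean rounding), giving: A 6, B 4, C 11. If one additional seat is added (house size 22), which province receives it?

C

Priority for the next seat is population ÷ (√(s·(s+1))).
Priorities: A 930.758, B 858.426, C 1008.606.
Highest priority: C.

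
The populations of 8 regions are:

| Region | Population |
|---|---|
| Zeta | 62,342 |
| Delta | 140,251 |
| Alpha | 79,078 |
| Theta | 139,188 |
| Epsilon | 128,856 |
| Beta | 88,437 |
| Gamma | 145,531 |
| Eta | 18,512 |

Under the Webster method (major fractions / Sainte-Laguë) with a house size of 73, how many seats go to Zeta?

Standard divisor 802195/73 ≈ 10988.973; standard quotas: Zeta 5.673, Delta 12.763, Alpha 7.196, Theta 12.666, Epsilon 11.726, Beta 8.048, Gamma 13.243, Eta 1.685.
Rounding to the nearest integer gives 6, 13, 7, 13, 12, 8, 13, 2 = 74 seats, so the divisor must be adjusted.
With modified divisor 11170: modified quotas Zeta 5.581, Delta 12.556, Alpha 7.079, Theta 12.461, Epsilon 11.536, Beta 7.917, Gamma 13.029, Eta 1.657.
Rounding to the nearest integer: Zeta 6, Delta 13, Alpha 7, Theta 12, Epsilon 12, Beta 8, Gamma 13, Eta 2 (total 73).
Zeta receives 6.

6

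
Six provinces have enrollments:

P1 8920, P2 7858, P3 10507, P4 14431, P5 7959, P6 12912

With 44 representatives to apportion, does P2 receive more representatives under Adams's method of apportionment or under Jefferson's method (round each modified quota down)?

Adams

Adams: P1 6, P2 6, P3 7, P4 10, P5 6, P6 9.
Jefferson: P1 6, P2 5, P3 8, P4 10, P5 6, P6 9.
P2 gets 6 under Adams and 5 under Jefferson.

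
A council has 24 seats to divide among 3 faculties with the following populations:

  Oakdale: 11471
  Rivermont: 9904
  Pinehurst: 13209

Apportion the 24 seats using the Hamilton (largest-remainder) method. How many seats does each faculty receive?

Total 34584; standard divisor 34584/24 = 1441.
Standard quotas: Oakdale 7.9604, Rivermont 6.8730, Pinehurst 9.1666.
Lower quotas: Oakdale 7, Rivermont 6, Pinehurst 9 (sum 22, leaving 2 seats).
Remainders in descending order: Oakdale 0.9604, Rivermont 0.8730, Pinehurst 0.1666.
Largest remainders: Oakdale, Rivermont receive the extra seats.

Oakdale 8, Rivermont 7, Pinehurst 9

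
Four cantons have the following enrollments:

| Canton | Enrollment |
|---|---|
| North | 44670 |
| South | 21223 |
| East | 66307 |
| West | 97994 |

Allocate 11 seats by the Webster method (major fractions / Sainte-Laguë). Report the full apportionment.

Standard divisor 230194/11 ≈ 20926.727; standard quotas: North 2.135, South 1.014, East 3.169, West 4.683.
Rounding to the nearest integer gives North 2, South 1, East 3, West 5 — total 11, matching the house size, so no adjustment is needed.

North 2; South 1; East 3; West 5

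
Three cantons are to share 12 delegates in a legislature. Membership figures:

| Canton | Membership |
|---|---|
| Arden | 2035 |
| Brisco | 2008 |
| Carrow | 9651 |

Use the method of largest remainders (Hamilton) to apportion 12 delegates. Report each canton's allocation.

Standard divisor: 13694 ÷ 12 ≈ 1141.167.
Standard quotas: Arden 1.7833, Brisco 1.7596, Carrow 8.4571.
Lower quotas: Arden 1, Brisco 1, Carrow 8 (sum 10, leaving 2 seats).
Remainders in descending order: Arden 0.7833, Brisco 0.7596, Carrow 0.4571.
The surplus seats go to Arden, Brisco.

Arden=2, Brisco=2, Carrow=8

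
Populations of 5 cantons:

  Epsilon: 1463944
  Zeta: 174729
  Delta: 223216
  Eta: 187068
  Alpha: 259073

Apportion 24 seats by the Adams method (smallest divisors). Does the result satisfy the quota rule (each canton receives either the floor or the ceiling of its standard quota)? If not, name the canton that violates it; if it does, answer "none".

Epsilon

Standard quotas: Epsilon 15.223, Zeta 1.817, Delta 2.321, Eta 1.945, Alpha 2.694.
Adams allocation: Epsilon 14, Zeta 2, Delta 3, Eta 2, Alpha 3.
Epsilon has quota 15.223 (lower 15, upper 16) but receives 14 — outside the quota interval.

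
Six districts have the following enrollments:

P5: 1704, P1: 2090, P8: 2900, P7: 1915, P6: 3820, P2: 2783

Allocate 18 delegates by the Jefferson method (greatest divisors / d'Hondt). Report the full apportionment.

Standard divisor 15212/18 ≈ 845.111; standard quotas: P5 2.016, P1 2.473, P8 3.432, P7 2.266, P6 4.520, P2 3.293.
Rounding down gives 2, 2, 3, 2, 4, 3 = 16 seats, so the divisor must be adjusted.
With modified divisor 710: modified quotas P5 2.400, P1 2.944, P8 4.085, P7 2.697, P6 5.380, P2 3.920.
Rounding down: P5 2, P1 2, P8 4, P7 2, P6 5, P2 3 (total 18).

P5=2; P1=2; P8=4; P7=2; P6=5; P2=3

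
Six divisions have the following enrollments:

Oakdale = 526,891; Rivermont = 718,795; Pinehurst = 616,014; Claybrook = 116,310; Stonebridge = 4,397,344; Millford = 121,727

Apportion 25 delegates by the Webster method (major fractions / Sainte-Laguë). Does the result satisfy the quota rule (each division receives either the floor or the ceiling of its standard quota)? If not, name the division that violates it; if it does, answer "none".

Standard quotas: Oakdale 2.027, Rivermont 2.766, Pinehurst 2.370, Claybrook 0.448, Stonebridge 16.920, Millford 0.468.
Webster allocation: Oakdale 2, Rivermont 3, Pinehurst 2, Claybrook 0, Stonebridge 18, Millford 0.
Stonebridge has quota 16.920 (lower 16, upper 17) but receives 18 — outside the quota interval.

Stonebridge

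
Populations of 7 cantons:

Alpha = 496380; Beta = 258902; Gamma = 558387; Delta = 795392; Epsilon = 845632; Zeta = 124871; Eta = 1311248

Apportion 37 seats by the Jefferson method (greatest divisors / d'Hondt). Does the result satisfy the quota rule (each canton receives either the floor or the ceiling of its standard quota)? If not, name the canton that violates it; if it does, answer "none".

none

Standard quotas: Alpha 4.183, Beta 2.182, Gamma 4.705, Delta 6.703, Epsilon 7.126, Zeta 1.052, Eta 11.049.
Jefferson allocation: Alpha 4, Beta 2, Gamma 5, Delta 7, Epsilon 7, Zeta 1, Eta 11.
Every allocation lies between the lower and upper quota.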